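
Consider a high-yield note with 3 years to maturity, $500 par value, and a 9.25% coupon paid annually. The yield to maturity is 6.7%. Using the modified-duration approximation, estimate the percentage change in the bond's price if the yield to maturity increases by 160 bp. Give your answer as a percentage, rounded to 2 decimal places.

-4.14%

Periodic yield y = 0.067. Modified duration first:
  t   CF        PV=CF/(1+0.067)^t    t·PV
  1        46.25        43.3458        43.3458
  2        46.25        40.6240        81.2480
  3       546.25       449.6744     1,349.0233
  Σ                    533.6443     1,473.6172
P = 533.6443; D_Mac = 2.76142 yrs; D_mod = 2.76142/(1+0.067) = 2.58802 yrs.
ΔP/P ≈ -D_mod · Δy = -2.58802 × (+0.016) = -0.041408 = -4.1408%.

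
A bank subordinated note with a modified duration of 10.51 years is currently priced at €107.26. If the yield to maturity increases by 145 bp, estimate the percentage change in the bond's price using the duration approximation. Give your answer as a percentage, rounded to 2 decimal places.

Duration approximation: ΔP/P ≈ -D_mod · Δy = -10.51 × (+0.0145) = -0.152395.
As a percentage: -15.2395%.

-15.24%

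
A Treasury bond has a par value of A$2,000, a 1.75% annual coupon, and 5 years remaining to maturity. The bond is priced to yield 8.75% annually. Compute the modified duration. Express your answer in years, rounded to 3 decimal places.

Periodic yield y = 0.0875. First find Macaulay duration:
  t   CF        PV=CF/(1+0.0875)^t    t·PV
  1        35.00        32.1839        32.1839
  2        35.00        29.5944        59.1888
  3        35.00        27.2132        81.6397
  4        35.00        25.0237       100.0947
  5     2,035.00     1,337.8828     6,689.4142
  Σ                  1,451.8981     6,962.5213
P = 1,451.8981; Macaulay duration = 6,962.5213 / 1,451.8981 = 4.79546 years.
Modified duration = D_Mac / (1 + y) = 4.79546 / 1.0875 = 4.40962 years.

4.410 years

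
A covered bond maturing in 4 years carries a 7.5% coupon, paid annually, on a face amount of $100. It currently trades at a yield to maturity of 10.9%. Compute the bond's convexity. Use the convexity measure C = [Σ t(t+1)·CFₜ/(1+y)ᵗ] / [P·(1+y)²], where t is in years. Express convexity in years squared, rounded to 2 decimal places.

13.98

With y = 0.109:
  t   CF        PV=CF/(1+0.109)^t    t·PV        t(t+1)·PV
  1         7.50         6.7628         6.7628          13.5257
  2         7.50         6.0982        12.1963          36.5889
  3         7.50         5.4988        16.4964          65.9854
  4       107.50        71.0693       284.2774       1,421.3868
  Σ                     89.4291       319.7329       1,537.4868
P = 89.4291.
Convexity = Σ t(t+1)·PV / [P·(1+y)²] = 1,537.4868 / (89.4291 × 1.229881) = 13.97878.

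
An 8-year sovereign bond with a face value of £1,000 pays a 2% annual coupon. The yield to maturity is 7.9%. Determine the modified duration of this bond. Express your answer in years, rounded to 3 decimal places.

6.783 years

Periodic yield y = 0.079. First find Macaulay duration:
  t   CF        PV=CF/(1+0.079)^t    t·PV
  1        20.00        18.5357        18.5357
  2        20.00        17.1786        34.3571
  3        20.00        15.9208        47.7625
  4        20.00        14.7552        59.0207
  5        20.00        13.6749        68.3743
  6        20.00        12.6736        76.0418
  7        20.00        11.7457        82.2201
  8     1,020.00       555.1734     4,441.3868
  Σ                    659.6578     4,827.6990
P = 659.6578; Macaulay duration = 4,827.6990 / 659.6578 = 7.31849 years.
Modified duration = D_Mac / (1 + y) = 7.31849 / 1.079 = 6.78266 years.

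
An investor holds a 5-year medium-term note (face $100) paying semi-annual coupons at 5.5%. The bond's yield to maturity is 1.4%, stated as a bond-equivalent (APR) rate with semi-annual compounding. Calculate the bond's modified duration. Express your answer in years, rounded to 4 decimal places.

Periodic yield y = 0.007. First find Macaulay duration:
  t   CF        PV=CF/(1+0.007)^t    t·PV
  1         2.75         2.7309         2.7309
  2         2.75         2.7119         5.4238
  3         2.75         2.6930         8.0791
  4         2.75         2.6743        10.6973
  5         2.75         2.6557        13.2787
  6         2.75         2.6373        15.8237
  7         2.75         2.6189        18.3326
  8         2.75         2.6007        20.8059
  9         2.75         2.5827        23.2440
  10      102.75        95.8268       958.2683
  Σ                    119.7324     1,076.6843
P = 119.7324; Macaulay duration = 1,076.6843 / 119.7324 = 8.99243 half-year periods = 4.49621 years.
Modified duration = D_Mac / (1 + y) = 4.49621 / 1.007 = 4.46496 years.

4.4650 years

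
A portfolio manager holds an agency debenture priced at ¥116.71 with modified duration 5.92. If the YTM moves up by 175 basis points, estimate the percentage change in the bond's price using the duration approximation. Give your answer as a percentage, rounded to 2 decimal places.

-10.36%

Duration approximation: ΔP/P ≈ -D_mod · Δy = -5.92 × (+0.0175) = -0.103600.
As a percentage: -10.3600%.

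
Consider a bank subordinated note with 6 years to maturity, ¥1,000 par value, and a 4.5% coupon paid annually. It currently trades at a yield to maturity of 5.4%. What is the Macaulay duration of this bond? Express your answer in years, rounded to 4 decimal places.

5.3734 years

Periodic yield y = 0.054. Discount each cash flow and weight by its year:
  t   CF        PV=CF/(1+0.054)^t    t·PV
  1        45.00        42.6945        42.6945
  2        45.00        40.5071        81.0142
  3        45.00        38.4318       115.2954
  4        45.00        36.4628       145.8512
  5        45.00        34.5947       172.9735
  6     1,045.00       762.2065     4,573.2388
  Σ                    954.8974     5,131.0675
Price P = Σ PV = 954.8974.
Macaulay duration = Σ(t·PV) / P = 5,131.0675 / 954.8974 = 5.37342 years.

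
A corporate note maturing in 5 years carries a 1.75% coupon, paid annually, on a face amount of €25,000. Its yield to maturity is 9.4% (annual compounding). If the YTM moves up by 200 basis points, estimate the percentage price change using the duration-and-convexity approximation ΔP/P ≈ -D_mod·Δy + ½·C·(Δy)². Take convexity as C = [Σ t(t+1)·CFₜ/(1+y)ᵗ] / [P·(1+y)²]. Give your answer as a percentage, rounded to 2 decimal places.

With y = 0.094:
  t   CF        PV=CF/(1+0.094)^t    t·PV        t(t+1)·PV
  1       437.50       399.9086       399.9086         799.8172
  2       437.50       365.5472       731.0943       2,193.2830
  3       437.50       334.1382     1,002.4145       4,009.6581
  4       437.50       305.4279     1,221.7118       6,108.5589
  5    25,437.50    16,232.5899    81,162.9495     486,977.6968
  Σ                 17,637.6118    84,518.0787     500,089.0139
P = 17,637.6118; D_Mac = 4.79192 yrs; D_mod = 4.38019 yrs; C = 23.69043.
Duration effect: -4.38019 × (+0.02) = -0.087604
Convexity effect: 0.5 × 23.69043 × (0.02)² = +0.0047381
ΔP/P ≈ -0.087604 + 0.0047381 = -0.082866 = -8.2866%.

-8.29%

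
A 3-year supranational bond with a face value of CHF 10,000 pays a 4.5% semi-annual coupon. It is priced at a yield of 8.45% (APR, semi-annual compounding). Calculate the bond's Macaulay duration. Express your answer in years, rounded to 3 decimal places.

Periodic yield y = 0.04225. Discount each cash flow and weight by its period:
  t   CF        PV=CF/(1+0.04225)^t    t·PV
  1       225.00       215.8791       215.8791
  2       225.00       207.1280       414.2559
  3       225.00       198.7315       596.1946
  4       225.00       190.6755       762.7020
  5       225.00       182.9460       914.7302
  6    10,225.00     7,976.8586    47,861.1516
  Σ                  8,972.2187    50,764.9135
Price P = Σ PV = 8,972.2187.
Macaulay duration = Σ(t·PV) / P = 50,764.9135 / 8,972.2187 = 5.65801 half-year periods.
In years: 5.65801 / 2 = 2.82901 years.

2.829 years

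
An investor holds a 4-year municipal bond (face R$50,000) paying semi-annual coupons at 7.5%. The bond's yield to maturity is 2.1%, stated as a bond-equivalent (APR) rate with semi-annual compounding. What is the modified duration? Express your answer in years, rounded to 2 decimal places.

Periodic yield y = 0.0105. First find Macaulay duration:
  t   CF        PV=CF/(1+0.0105)^t    t·PV
  1     1,875.00     1,855.5171     1,855.5171
  2     1,875.00     1,836.2366     3,672.4732
  3     1,875.00     1,817.1564     5,451.4693
  4     1,875.00     1,798.2746     7,193.0982
  5     1,875.00     1,779.5889     8,897.9444
  6     1,875.00     1,761.0974    10,566.5841
  7     1,875.00     1,742.7980    12,199.5858
  8    51,875.00    47,716.3886   381,731.1089
  Σ                 60,307.0575   431,567.7811
P = 60,307.0575; Macaulay duration = 431,567.7811 / 60,307.0575 = 7.15617 half-year periods = 3.57809 years.
Modified duration = D_Mac / (1 + y) = 3.57809 / 1.0105 = 3.54091 years.

3.54 years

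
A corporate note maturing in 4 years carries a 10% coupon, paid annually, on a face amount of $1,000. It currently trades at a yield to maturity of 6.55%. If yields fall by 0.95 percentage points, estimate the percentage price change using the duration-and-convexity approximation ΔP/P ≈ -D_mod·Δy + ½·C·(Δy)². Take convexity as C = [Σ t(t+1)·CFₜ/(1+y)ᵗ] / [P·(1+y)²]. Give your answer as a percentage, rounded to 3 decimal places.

+3.202%

With y = 0.0655:
  t   CF        PV=CF/(1+0.0655)^t    t·PV        t(t+1)·PV
  1       100.00        93.8527        93.8527         187.7053
  2       100.00        88.0832       176.1664         528.4992
  3       100.00        82.6684       248.0053         992.0210
  4     1,100.00       853.4515     3,413.8062      17,069.0309
  Σ                  1,118.0558     3,931.8305      18,777.2565
P = 1,118.0558; D_Mac = 3.51667 yrs; D_mod = 3.30049 yrs; C = 14.79319.
Duration effect: -3.30049 × (-0.0095) = +0.031355
Convexity effect: 0.5 × 14.79319 × (-0.0095)² = +0.0006675
ΔP/P ≈ +0.031355 + 0.0006675 = +0.032022 = +3.2022%.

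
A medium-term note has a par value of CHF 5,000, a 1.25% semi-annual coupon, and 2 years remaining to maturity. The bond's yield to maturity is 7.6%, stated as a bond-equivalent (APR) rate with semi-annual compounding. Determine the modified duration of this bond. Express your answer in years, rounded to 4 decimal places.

1.9076 years

Periodic yield y = 0.038. First find Macaulay duration:
  t   CF        PV=CF/(1+0.038)^t    t·PV
  1        31.25        30.1060        30.1060
  2        31.25        29.0038        58.0077
  3        31.25        27.9420        83.8261
  4     5,031.25     4,333.9758    17,335.9033
  Σ                  4,421.0276    17,507.8430
P = 4,421.0276; Macaulay duration = 17,507.8430 / 4,421.0276 = 3.96013 half-year periods = 1.98006 years.
Modified duration = D_Mac / (1 + y) = 1.98006 / 1.038 = 1.90758 years.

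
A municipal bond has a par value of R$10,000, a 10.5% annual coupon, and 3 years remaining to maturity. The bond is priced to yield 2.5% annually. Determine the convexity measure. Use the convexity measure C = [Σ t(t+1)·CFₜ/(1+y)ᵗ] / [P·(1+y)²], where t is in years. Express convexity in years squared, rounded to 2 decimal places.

With y = 0.025:
  t   CF        PV=CF/(1+0.025)^t    t·PV        t(t+1)·PV
  1     1,050.00     1,024.3902     1,024.3902       2,048.7805
  2     1,050.00       999.4051     1,998.8102       5,996.4307
  3    11,050.00    10,261.0235    30,783.0705     123,132.2819
  Σ                 12,284.8189    33,806.2709     131,177.4931
P = 12,284.8189.
Convexity = Σ t(t+1)·PV / [P·(1+y)²] = 131,177.4931 / (12,284.8189 × 1.050625) = 10.16349.

10.16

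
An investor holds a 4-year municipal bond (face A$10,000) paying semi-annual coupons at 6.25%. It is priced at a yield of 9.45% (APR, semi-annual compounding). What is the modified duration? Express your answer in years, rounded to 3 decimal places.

Periodic yield y = 0.04725. First find Macaulay duration:
  t   CF        PV=CF/(1+0.04725)^t    t·PV
  1       312.50       298.4006       298.4006
  2       312.50       284.9373       569.8746
  3       312.50       272.0814       816.2443
  4       312.50       259.8056     1,039.2225
  5       312.50       248.0837     1,240.4183
  6       312.50       236.8906     1,421.3435
  7       312.50       226.2025     1,583.4176
  8    10,312.50     7,127.8903    57,023.1227
  Σ                  8,954.2920    63,992.0441
P = 8,954.2920; Macaulay duration = 63,992.0441 / 8,954.2920 = 7.14652 half-year periods = 3.57326 years.
Modified duration = D_Mac / (1 + y) = 3.57326 / 1.04725 = 3.41204 years.

3.412 years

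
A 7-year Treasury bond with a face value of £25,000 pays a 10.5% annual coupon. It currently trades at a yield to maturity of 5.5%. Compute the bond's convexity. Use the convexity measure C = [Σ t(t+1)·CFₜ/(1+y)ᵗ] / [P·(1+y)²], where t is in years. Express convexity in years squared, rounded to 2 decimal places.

With y = 0.055:
  t   CF        PV=CF/(1+0.055)^t    t·PV        t(t+1)·PV
  1     2,625.00     2,488.1517     2,488.1517       4,976.3033
  2     2,625.00     2,358.4376     4,716.8752      14,150.6255
  3     2,625.00     2,235.4859     6,706.4576      26,825.8304
  4     2,625.00     2,118.9440     8,475.7758      42,378.8790
  5     2,625.00     2,008.4777    10,042.3884      60,254.3304
  6     2,625.00     1,903.7703    11,422.6219      79,958.3531
  7    27,625.00    18,990.4418   132,933.0929   1,063,464.7428
  Σ                 32,103.7089   176,785.3634   1,292,009.0646
P = 32,103.7089.
Convexity = Σ t(t+1)·PV / [P·(1+y)²] = 1,292,009.0646 / (32,103.7089 × 1.113025) = 36.15809.

36.16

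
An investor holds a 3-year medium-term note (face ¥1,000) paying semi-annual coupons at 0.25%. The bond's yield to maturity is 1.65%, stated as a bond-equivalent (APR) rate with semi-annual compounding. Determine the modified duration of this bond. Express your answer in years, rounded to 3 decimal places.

2.966 years

Periodic yield y = 0.00825. First find Macaulay duration:
  t   CF        PV=CF/(1+0.00825)^t    t·PV
  1         1.25         1.2398         1.2398
  2         1.25         1.2296         2.4593
  3         1.25         1.2196         3.6587
  4         1.25         1.2096         4.8383
  5         1.25         1.1997         5.9984
  6     1,001.25       953.0883     5,718.5299
  Σ                    959.1866     5,736.7244
P = 959.1866; Macaulay duration = 5,736.7244 / 959.1866 = 5.98082 half-year periods = 2.99041 years.
Modified duration = D_Mac / (1 + y) = 2.99041 / 1.00825 = 2.96594 years.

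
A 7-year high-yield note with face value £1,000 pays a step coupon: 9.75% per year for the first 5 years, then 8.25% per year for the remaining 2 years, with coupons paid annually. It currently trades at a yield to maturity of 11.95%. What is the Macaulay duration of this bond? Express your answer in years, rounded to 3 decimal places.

5.273 years

Periodic yield y = 0.1195. Discount each cash flow and weight by its year:
  t   CF        PV=CF/(1+0.1195)^t    t·PV
  1        97.50        87.0925        87.0925
  2        97.50        77.7958       155.5917
  3        97.50        69.4916       208.4748
  4        97.50        62.0738       248.2951
  5        97.50        55.4478       277.2389
  6        82.50        41.9092       251.4552
  7     1,082.50       491.2010     3,438.4068
  Σ                    885.0116     4,666.5550
Price P = Σ PV = 885.0116.
Macaulay duration = Σ(t·PV) / P = 4,666.5550 / 885.0116 = 5.27287 years.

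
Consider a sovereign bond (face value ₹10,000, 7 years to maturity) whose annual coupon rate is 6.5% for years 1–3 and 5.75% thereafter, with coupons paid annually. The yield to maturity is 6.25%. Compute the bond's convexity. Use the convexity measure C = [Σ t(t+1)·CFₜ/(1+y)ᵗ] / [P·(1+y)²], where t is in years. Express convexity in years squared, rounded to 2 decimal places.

With y = 0.0625:
  t   CF        PV=CF/(1+0.0625)^t    t·PV        t(t+1)·PV
  1       650.00       611.7647       611.7647       1,223.5294
  2       650.00       575.7785     1,151.5571       3,454.6713
  3       650.00       541.9092     1,625.7277       6,502.9106
  4       575.00       451.1823     1,804.7293       9,023.6467
  5       575.00       424.6422     2,123.2110      12,739.2660
  6       575.00       399.6632     2,397.9795      16,785.8564
  7    10,575.00     6,917.9562    48,425.6931     387,405.5445
  Σ                  9,922.8964    58,140.6624     437,135.4250
P = 9,922.8964.
Convexity = Σ t(t+1)·PV / [P·(1+y)²] = 437,135.4250 / (9,922.8964 × 1.128906) = 39.02291.

39.02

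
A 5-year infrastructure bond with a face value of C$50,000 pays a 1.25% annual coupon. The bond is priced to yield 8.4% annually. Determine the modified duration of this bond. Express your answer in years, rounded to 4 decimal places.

Periodic yield y = 0.084. First find Macaulay duration:
  t   CF        PV=CF/(1+0.084)^t    t·PV
  1       625.00       576.5683       576.5683
  2       625.00       531.8895     1,063.7791
  3       625.00       490.6730     1,472.0190
  4       625.00       452.6504     1,810.6015
  5    50,625.00    33,823.5062   169,117.5310
  Σ                 35,875.2874   174,040.4989
P = 35,875.2874; Macaulay duration = 174,040.4989 / 35,875.2874 = 4.85126 years.
Modified duration = D_Mac / (1 + y) = 4.85126 / 1.084 = 4.47534 years.

4.4753 years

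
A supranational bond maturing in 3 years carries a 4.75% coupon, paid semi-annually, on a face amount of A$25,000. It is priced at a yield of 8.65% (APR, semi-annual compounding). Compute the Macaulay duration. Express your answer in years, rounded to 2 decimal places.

Periodic yield y = 0.04325. Discount each cash flow and weight by its period:
  t   CF        PV=CF/(1+0.04325)^t    t·PV
  1       593.75       569.1349       569.1349
  2       593.75       545.5403     1,091.0806
  3       593.75       522.9238     1,568.7715
  4       593.75       501.2450     2,004.9800
  5       593.75       480.4649     2,402.3244
  6    25,593.75    19,851.9678   119,111.8071
  Σ                 22,471.2768   126,748.0985
Price P = Σ PV = 22,471.2768.
Macaulay duration = Σ(t·PV) / P = 126,748.0985 / 22,471.2768 = 5.64045 half-year periods.
In years: 5.64045 / 2 = 2.82022 years.

2.82 years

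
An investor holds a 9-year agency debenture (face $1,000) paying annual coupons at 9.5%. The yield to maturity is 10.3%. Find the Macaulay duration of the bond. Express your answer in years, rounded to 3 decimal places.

Periodic yield y = 0.103. Discount each cash flow and weight by its year:
  t   CF        PV=CF/(1+0.103)^t    t·PV
  1        95.00        86.1287        86.1287
  2        95.00        78.0859       156.1718
  3        95.00        70.7941       212.3823
  4        95.00        64.1832       256.7329
  5        95.00        58.1897       290.9484
  6        95.00        52.7558       316.5350
  7        95.00        47.8294       334.8059
  8        95.00        43.3630       346.9041
  9     1,095.00       453.1422     4,078.2798
  Σ                    954.4721     6,078.8890
Price P = Σ PV = 954.4721.
Macaulay duration = Σ(t·PV) / P = 6,078.8890 / 954.4721 = 6.36885 years.

6.369 years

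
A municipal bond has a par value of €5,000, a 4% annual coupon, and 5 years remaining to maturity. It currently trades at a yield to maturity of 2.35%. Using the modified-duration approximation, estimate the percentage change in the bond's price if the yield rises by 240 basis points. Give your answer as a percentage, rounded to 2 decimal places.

Periodic yield y = 0.0235. Modified duration first:
  t   CF        PV=CF/(1+0.0235)^t    t·PV
  1       200.00       195.4079       195.4079
  2       200.00       190.9213       381.8425
  3       200.00       186.5376       559.6129
  4       200.00       182.2546       729.0186
  5     5,200.00     4,629.8200    23,149.1001
  Σ                  5,384.9415    25,014.9820
P = 5,384.9415; D_Mac = 4.64536 yrs; D_mod = 4.64536/(1+0.0235) = 4.53870 yrs.
ΔP/P ≈ -D_mod · Δy = -4.53870 × (+0.024) = -0.108929 = -10.8929%.

-10.89%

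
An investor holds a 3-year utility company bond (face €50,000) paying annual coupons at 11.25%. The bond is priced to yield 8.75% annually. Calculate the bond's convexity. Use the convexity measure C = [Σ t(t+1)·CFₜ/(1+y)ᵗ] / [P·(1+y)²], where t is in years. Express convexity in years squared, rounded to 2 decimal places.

8.87

With y = 0.0875:
  t   CF        PV=CF/(1+0.0875)^t    t·PV        t(t+1)·PV
  1     5,625.00     5,172.4138     5,172.4138      10,344.8276
  2     5,625.00     4,756.2426     9,512.4851      28,537.4554
  3    55,625.00    43,249.6131   129,748.8394     518,995.3577
  Σ                 53,178.2695   144,433.7383     557,877.6406
P = 53,178.2695.
Convexity = Σ t(t+1)·PV / [P·(1+y)²] = 557,877.6406 / (53,178.2695 × 1.182656) = 8.87046.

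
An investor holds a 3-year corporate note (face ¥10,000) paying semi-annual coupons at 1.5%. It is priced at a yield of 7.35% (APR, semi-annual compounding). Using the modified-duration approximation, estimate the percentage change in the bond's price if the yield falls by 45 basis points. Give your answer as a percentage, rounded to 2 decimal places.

+1.28%

Periodic yield y = 0.03675. Modified duration first:
  t   CF        PV=CF/(1+0.03675)^t    t·PV
  1        75.00        72.3415        72.3415
  2        75.00        69.7771       139.5543
  3        75.00        67.3037       201.9112
  4        75.00        64.9180       259.6720
  5        75.00        62.6168       313.0841
  6    10,075.00     8,113.3608    48,680.1649
  Σ                  8,450.3180    49,666.7280
P = 8,450.3180; D_Mac = 5.87750 half-year periods = 2.93875 yrs; D_mod = 2.93875/(1+0.03675) = 2.83458 yrs.
ΔP/P ≈ -D_mod · Δy = -2.83458 × (-0.0045) = +0.012756 = +1.2756%.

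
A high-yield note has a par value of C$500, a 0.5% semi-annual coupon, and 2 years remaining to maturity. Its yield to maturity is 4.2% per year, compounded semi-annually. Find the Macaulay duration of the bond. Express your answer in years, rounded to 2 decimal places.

1.99 years

Periodic yield y = 0.021. Discount each cash flow and weight by its period:
  t   CF        PV=CF/(1+0.021)^t    t·PV
  1         1.25         1.2243         1.2243
  2         1.25         1.1991         2.3982
  3         1.25         1.1744         3.5233
  4       501.25       461.2660     1,845.0639
  Σ                    464.8638     1,852.2097
Price P = Σ PV = 464.8638.
Macaulay duration = Σ(t·PV) / P = 1,852.2097 / 464.8638 = 3.98441 half-year periods.
In years: 3.98441 / 2 = 1.99221 years.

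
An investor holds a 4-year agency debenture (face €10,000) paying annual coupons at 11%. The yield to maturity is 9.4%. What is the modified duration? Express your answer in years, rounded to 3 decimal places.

3.161 years

Periodic yield y = 0.094. First find Macaulay duration:
  t   CF        PV=CF/(1+0.094)^t    t·PV
  1     1,100.00     1,005.4845     1,005.4845
  2     1,100.00       919.0900     1,838.1800
  3     1,100.00       840.1188     2,520.3565
  4    11,100.00     7,749.1433    30,996.5731
  Σ                 10,513.8366    36,360.5941
P = 10,513.8366; Macaulay duration = 36,360.5941 / 10,513.8366 = 3.45836 years.
Modified duration = D_Mac / (1 + y) = 3.45836 / 1.094 = 3.16120 years.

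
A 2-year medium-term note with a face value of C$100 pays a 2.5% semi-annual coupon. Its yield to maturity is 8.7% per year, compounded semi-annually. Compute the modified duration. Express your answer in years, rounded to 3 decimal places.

1.879 years

Periodic yield y = 0.0435. First find Macaulay duration:
  t   CF        PV=CF/(1+0.0435)^t    t·PV
  1         1.25         1.1979         1.1979
  2         1.25         1.1480         2.2959
  3         1.25         1.1001         3.3003
  4       101.25        85.3936       341.5743
  Σ                     88.8395       348.3684
P = 88.8395; Macaulay duration = 348.3684 / 88.8395 = 3.92132 half-year periods = 1.96066 years.
Modified duration = D_Mac / (1 + y) = 1.96066 / 1.0435 = 1.87893 years.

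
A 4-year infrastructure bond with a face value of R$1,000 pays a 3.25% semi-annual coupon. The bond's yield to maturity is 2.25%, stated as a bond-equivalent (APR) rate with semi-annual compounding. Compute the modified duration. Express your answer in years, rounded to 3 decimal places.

3.746 years

Periodic yield y = 0.01125. First find Macaulay duration:
  t   CF        PV=CF/(1+0.01125)^t    t·PV
  1        16.25        16.0692        16.0692
  2        16.25        15.8905        31.7809
  3        16.25        15.7137        47.1410
  4        16.25        15.5389        62.1555
  5        16.25        15.3660        76.8300
  6        16.25        15.1951        91.1703
  7        16.25        15.0260       105.1821
  8     1,016.25       929.2494     7,433.9951
  Σ                  1,038.0487     7,864.3240
P = 1,038.0487; Macaulay duration = 7,864.3240 / 1,038.0487 = 7.57606 half-year periods = 3.78803 years.
Modified duration = D_Mac / (1 + y) = 3.78803 / 1.01125 = 3.74589 years.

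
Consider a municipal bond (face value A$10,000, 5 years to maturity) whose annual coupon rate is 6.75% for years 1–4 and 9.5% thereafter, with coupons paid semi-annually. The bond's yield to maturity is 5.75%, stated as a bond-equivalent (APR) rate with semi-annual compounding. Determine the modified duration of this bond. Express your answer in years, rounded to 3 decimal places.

4.229 years

Periodic yield y = 0.02875. First find Macaulay duration:
  t   CF        PV=CF/(1+0.02875)^t    t·PV
  1       337.50       328.0680       328.0680
  2       337.50       318.8997       637.7994
  3       337.50       309.9875       929.9626
  4       337.50       301.3245     1,205.2978
  5       337.50       292.9035     1,464.5174
  6       337.50       284.7178     1,708.3071
  7       337.50       276.7610     1,937.3268
  8       337.50       269.0265     2,152.2117
  9       475.00       368.0484     3,312.4359
  10   10,475.00     7,889.6103    78,896.1025
  Σ                 10,639.3472    92,572.0292
P = 10,639.3472; Macaulay duration = 92,572.0292 / 10,639.3472 = 8.70091 half-year periods = 4.35046 years.
Modified duration = D_Mac / (1 + y) = 4.35046 / 1.02875 = 4.22888 years.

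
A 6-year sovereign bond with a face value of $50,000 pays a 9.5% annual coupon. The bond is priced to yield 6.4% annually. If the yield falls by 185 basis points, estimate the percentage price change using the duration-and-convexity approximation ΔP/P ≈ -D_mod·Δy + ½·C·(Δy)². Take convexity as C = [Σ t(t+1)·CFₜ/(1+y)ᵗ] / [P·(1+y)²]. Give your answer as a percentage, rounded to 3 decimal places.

+9.048%

With y = 0.064:
  t   CF        PV=CF/(1+0.064)^t    t·PV        t(t+1)·PV
  1     4,750.00     4,464.2857     4,464.2857       8,928.5714
  2     4,750.00     4,195.7573     8,391.5145      25,174.5435
  3     4,750.00     3,943.3809    11,830.1426      47,320.5705
  4     4,750.00     3,706.1850    14,824.7401      74,123.7006
  5     4,750.00     3,483.2566    17,416.2830     104,497.6983
  6    54,750.00    37,734.1313   226,404.7875   1,584,833.5127
  Σ                 57,526.9967   283,331.7535   1,844,878.5970
P = 57,526.9967; D_Mac = 4.92520 yrs; D_mod = 4.62894 yrs; C = 28.32780.
Duration effect: -4.62894 × (-0.0185) = +0.085635
Convexity effect: 0.5 × 28.32780 × (-0.0185)² = +0.0048476
ΔP/P ≈ +0.085635 + 0.0048476 = +0.090483 = +9.0483%.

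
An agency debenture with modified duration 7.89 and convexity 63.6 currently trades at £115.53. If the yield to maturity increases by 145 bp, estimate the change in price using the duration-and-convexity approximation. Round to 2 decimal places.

Duration effect: -D_mod·Δy = -7.89 × (+0.0145) = -0.114405
Convexity effect: ½·C·(Δy)² = 0.5 × 63.6 × (0.0145)² = +0.00668595
ΔP/P ≈ -0.114405 + 0.00668595 = -0.10771905
ΔP ≈ 115.53 × (-0.10771905) = -12.4447818465.

-£12.44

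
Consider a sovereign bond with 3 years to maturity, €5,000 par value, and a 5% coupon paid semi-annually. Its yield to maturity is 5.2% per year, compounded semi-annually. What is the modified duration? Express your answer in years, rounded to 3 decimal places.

2.751 years

Periodic yield y = 0.026. First find Macaulay duration:
  t   CF        PV=CF/(1+0.026)^t    t·PV
  1       125.00       121.8324       121.8324
  2       125.00       118.7450       237.4900
  3       125.00       115.7359       347.2076
  4       125.00       112.8030       451.2119
  5       125.00       109.9444       549.7221
  6     5,125.00     4,393.4906    26,360.9438
  Σ                  4,972.5512    28,068.4078
P = 4,972.5512; Macaulay duration = 28,068.4078 / 4,972.5512 = 5.64467 half-year periods = 2.82233 years.
Modified duration = D_Mac / (1 + y) = 2.82233 / 1.026 = 2.75081 years.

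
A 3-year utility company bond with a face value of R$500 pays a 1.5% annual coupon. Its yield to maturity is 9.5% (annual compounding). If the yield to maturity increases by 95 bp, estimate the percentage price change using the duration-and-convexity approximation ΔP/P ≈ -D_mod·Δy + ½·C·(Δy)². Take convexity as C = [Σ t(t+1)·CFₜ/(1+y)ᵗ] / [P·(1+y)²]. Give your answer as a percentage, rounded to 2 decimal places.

With y = 0.095:
  t   CF        PV=CF/(1+0.095)^t    t·PV        t(t+1)·PV
  1         7.50         6.8493         6.8493          13.6986
  2         7.50         6.2551        12.5102          37.5305
  3       507.50       386.5393     1,159.6180       4,638.4720
  Σ                    399.6437     1,178.9775       4,689.7011
P = 399.6437; D_Mac = 2.95007 yrs; D_mod = 2.69413 yrs; C = 9.78687.
Duration effect: -2.69413 × (+0.0095) = -0.025594
Convexity effect: 0.5 × 9.78687 × (0.0095)² = +0.0004416
ΔP/P ≈ -0.025594 + 0.0004416 = -0.025153 = -2.5153%.

-2.52%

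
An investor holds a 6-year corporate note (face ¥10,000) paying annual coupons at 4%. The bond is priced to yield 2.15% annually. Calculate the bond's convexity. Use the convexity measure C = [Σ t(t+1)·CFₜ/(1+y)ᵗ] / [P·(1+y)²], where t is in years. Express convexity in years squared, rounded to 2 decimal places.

With y = 0.0215:
  t   CF        PV=CF/(1+0.0215)^t    t·PV        t(t+1)·PV
  1       400.00       391.5810       391.5810         783.1620
  2       400.00       383.3392       766.6784       2,300.0353
  3       400.00       375.2709     1,125.8127       4,503.2507
  4       400.00       367.3724     1,469.4895       7,347.4477
  5       400.00       359.6401     1,798.2006      10,789.2037
  6    10,400.00     9,153.8357    54,923.0142     384,461.0997
  Σ                 11,031.0393    60,474.7765     410,184.1991
P = 11,031.0393.
Convexity = Σ t(t+1)·PV / [P·(1+y)²] = 410,184.1991 / (11,031.0393 × 1.043462) = 35.63574.

35.64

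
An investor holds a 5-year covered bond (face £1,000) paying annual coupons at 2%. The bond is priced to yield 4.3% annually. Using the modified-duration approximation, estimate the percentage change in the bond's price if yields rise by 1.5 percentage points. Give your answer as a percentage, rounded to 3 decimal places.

Periodic yield y = 0.043. Modified duration first:
  t   CF        PV=CF/(1+0.043)^t    t·PV
  1        20.00        19.1755        19.1755
  2        20.00        18.3849        36.7698
  3        20.00        17.6269        52.8808
  4        20.00        16.9002        67.6009
  5     1,020.00       826.3778     4,131.8889
  Σ                    898.4653     4,308.3159
P = 898.4653; D_Mac = 4.79519 yrs; D_mod = 4.79519/(1+0.043) = 4.59750 yrs.
ΔP/P ≈ -D_mod · Δy = -4.59750 × (+0.015) = -0.068963 = -6.8963%.

-6.896%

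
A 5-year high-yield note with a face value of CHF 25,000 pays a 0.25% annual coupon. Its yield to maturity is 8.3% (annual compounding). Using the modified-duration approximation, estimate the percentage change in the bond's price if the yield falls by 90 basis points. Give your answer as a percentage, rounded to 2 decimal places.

+4.13%

Periodic yield y = 0.083. Modified duration first:
  t   CF        PV=CF/(1+0.083)^t    t·PV
  1        62.50        57.7101        57.7101
  2        62.50        53.2872       106.5744
  3        62.50        49.2033       147.6100
  4        62.50        45.4325       181.7298
  5    25,062.50    16,822.1735    84,110.8673
  Σ                 17,027.8066    84,604.4917
P = 17,027.8066; D_Mac = 4.96861 yrs; D_mod = 4.96861/(1+0.083) = 4.58782 yrs.
ΔP/P ≈ -D_mod · Δy = -4.58782 × (-0.009) = +0.041290 = +4.1290%.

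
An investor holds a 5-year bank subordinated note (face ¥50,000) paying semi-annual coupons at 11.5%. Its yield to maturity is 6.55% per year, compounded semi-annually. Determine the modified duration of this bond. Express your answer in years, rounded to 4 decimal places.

3.9178 years

Periodic yield y = 0.03275. First find Macaulay duration:
  t   CF        PV=CF/(1+0.03275)^t    t·PV
  1     2,875.00     2,783.8296     2,783.8296
  2     2,875.00     2,695.5503     5,391.1006
  3     2,875.00     2,610.0705     7,830.2115
  4     2,875.00     2,527.3014    10,109.2055
  5     2,875.00     2,447.1570    12,235.7849
  6     2,875.00     2,369.5541    14,217.3246
  7     2,875.00     2,294.4121    16,060.8847
  8     2,875.00     2,221.6530    17,773.2237
  9     2,875.00     2,151.2011    19,360.8101
  10   52,875.00    38,308.7820   383,087.8198
  Σ                 60,409.5110   488,850.1950
P = 60,409.5110; Macaulay duration = 488,850.1950 / 60,409.5110 = 8.09227 half-year periods = 4.04614 years.
Modified duration = D_Mac / (1 + y) = 4.04614 / 1.03275 = 3.91783 years.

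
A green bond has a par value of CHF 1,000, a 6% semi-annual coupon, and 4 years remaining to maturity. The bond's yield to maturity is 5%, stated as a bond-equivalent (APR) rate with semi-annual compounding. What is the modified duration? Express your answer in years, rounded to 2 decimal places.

Periodic yield y = 0.025. First find Macaulay duration:
  t   CF        PV=CF/(1+0.025)^t    t·PV
  1        30.00        29.2683        29.2683
  2        30.00        28.5544        57.1089
  3        30.00        27.8580        83.5739
  4        30.00        27.1785       108.7141
  5        30.00        26.5156       132.5781
  6        30.00        25.8689       155.2134
  7        30.00        25.2380       176.6657
  8     1,030.00       845.3690     6,762.9517
  Σ                  1,035.8507     7,506.0742
P = 1,035.8507; Macaulay duration = 7,506.0742 / 1,035.8507 = 7.24629 half-year periods = 3.62314 years.
Modified duration = D_Mac / (1 + y) = 3.62314 / 1.025 = 3.53478 years.

3.53 years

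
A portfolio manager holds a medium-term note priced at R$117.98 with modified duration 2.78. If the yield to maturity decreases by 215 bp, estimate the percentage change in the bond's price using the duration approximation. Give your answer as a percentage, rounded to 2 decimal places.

+5.98%

Duration approximation: ΔP/P ≈ -D_mod · Δy = -2.78 × (-0.0215) = +0.059770.
As a percentage: +5.9770%.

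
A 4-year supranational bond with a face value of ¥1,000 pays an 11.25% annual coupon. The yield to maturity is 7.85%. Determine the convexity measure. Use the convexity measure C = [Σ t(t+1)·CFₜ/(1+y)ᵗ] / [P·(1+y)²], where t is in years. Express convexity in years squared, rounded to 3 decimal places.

14.144

With y = 0.0785:
  t   CF        PV=CF/(1+0.0785)^t    t·PV        t(t+1)·PV
  1       112.50       104.3115       104.3115         208.6231
  2       112.50        96.7191       193.4382         580.3146
  3       112.50        89.6793       269.0378       1,076.1513
  4     1,112.50       822.2794     3,289.1177      16,445.5884
  Σ                  1,112.9893     3,855.9052      18,310.6774
P = 1,112.9893.
Convexity = Σ t(t+1)·PV / [P·(1+y)²] = 18,310.6774 / (1,112.9893 × 1.163162) = 14.14403.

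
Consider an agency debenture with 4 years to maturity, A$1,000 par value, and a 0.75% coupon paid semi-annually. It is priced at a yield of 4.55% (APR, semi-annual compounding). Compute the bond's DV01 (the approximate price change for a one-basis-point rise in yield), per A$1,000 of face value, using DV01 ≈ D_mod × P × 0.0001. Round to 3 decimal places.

Periodic yield y = 0.02275.
  t   CF        PV=CF/(1+0.02275)^t    t·PV
  1         3.75         3.6666         3.6666
  2         3.75         3.5850         7.1701
  3         3.75         3.5053        10.5158
  4         3.75         3.4273        13.7092
  5         3.75         3.3511        16.7554
  6         3.75         3.2765        19.6592
  7         3.75         3.2036        22.4255
  8     1,003.75       838.4355     6,707.4839
  Σ                    862.4509     6,801.3857
P = 862.4509; D_Mac = 7.88611 half-year periods = 3.94306 yrs; D_mod = 3.85535 yrs.
DV01 ≈ 3.85535 × 862.4509 × 0.0001 = 0.332505.

A$0.333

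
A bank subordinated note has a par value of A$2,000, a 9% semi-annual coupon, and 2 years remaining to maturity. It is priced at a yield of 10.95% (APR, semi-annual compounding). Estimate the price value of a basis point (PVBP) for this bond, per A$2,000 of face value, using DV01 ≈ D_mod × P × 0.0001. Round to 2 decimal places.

A$0.34

Periodic yield y = 0.05475.
  t   CF        PV=CF/(1+0.05475)^t    t·PV
  1        90.00        85.3283        85.3283
  2        90.00        80.8991       161.7981
  3        90.00        76.6997       230.0992
  4     2,090.00     1,688.6831     6,754.7323
  Σ                  1,931.6101     7,231.9579
P = 1,931.6101; D_Mac = 3.74400 half-year periods = 1.87200 yrs; D_mod = 1.77483 yrs.
DV01 ≈ 1.77483 × 1,931.6101 × 0.0001 = 0.342828.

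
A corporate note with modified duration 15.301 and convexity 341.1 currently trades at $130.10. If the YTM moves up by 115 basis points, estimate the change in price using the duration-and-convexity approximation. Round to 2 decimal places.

Duration effect: -D_mod·Δy = -15.301 × (+0.0115) = -0.1759615
Convexity effect: ½·C·(Δy)² = 0.5 × 341.1 × (0.0115)² = +0.0225552375
ΔP/P ≈ -0.1759615 + 0.0225552375 = -0.1534062625
ΔP ≈ 130.10 × (-0.1534062625) = -19.95815475125.

-$19.96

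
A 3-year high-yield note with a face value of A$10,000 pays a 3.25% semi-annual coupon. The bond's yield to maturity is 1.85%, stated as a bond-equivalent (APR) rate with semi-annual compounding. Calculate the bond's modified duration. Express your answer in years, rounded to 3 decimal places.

Periodic yield y = 0.00925. First find Macaulay duration:
  t   CF        PV=CF/(1+0.00925)^t    t·PV
  1       162.50       161.0107       161.0107
  2       162.50       159.5350       319.0699
  3       162.50       158.0728       474.2183
  4       162.50       156.6240       626.4960
  5       162.50       155.1885       775.9426
  6    10,162.50     9,616.3001    57,697.8009
  Σ                 10,406.7311    60,054.5384
P = 10,406.7311; Macaulay duration = 60,054.5384 / 10,406.7311 = 5.77074 half-year periods = 2.88537 years.
Modified duration = D_Mac / (1 + y) = 2.88537 / 1.00925 = 2.85892 years.

2.859 years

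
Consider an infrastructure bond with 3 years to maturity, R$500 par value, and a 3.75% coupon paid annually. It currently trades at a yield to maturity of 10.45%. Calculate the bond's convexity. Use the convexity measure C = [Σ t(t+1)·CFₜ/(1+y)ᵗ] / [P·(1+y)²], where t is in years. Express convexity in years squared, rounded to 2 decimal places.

9.32

With y = 0.1045:
  t   CF        PV=CF/(1+0.1045)^t    t·PV        t(t+1)·PV
  1        18.75        16.9760        16.9760          33.9520
  2        18.75        15.3699        30.7397          92.2191
  3       518.75       385.0002     1,155.0006       4,620.0023
  Σ                    417.3461     1,202.7163       4,746.1735
P = 417.3461.
Convexity = Σ t(t+1)·PV / [P·(1+y)²] = 4,746.1735 / (417.3461 × 1.219920) = 9.32214.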